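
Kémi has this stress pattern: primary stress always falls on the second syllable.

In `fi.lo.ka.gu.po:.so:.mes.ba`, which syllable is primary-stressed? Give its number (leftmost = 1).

2

The word has 8 syllables; the second syllable is syllable 2 (lo).
Primary stress: syllable 2 → fi.ˈlo.ka.gu.po:.so:.mes.ba.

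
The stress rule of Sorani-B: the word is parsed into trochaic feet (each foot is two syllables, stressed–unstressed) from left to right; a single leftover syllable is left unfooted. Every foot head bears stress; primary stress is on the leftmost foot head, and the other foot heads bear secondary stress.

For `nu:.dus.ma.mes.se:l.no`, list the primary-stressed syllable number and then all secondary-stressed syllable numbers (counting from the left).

primary 1, secondary 3, 5

Parse left to right into trochaic (ˈσσ) feet: (ˈnu:.dus) (ˈma.mes) (ˈse:l.no).
Foot heads (stressed positions): 1, 3, 5.
End Rule Leftmost: primary stress on the leftmost head = syllable 1.
Secondary stress on 3, 5: ˈnu:.dus.ˌma.mes.ˌse:l.no.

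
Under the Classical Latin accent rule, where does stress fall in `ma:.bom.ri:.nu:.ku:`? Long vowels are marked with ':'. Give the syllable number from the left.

Classical Latin: stress the penult if heavy (long vowel or closed), else the antepenult.
Weights: 3 ri: H, 4 nu: H, 5 ku: H.
The penult (syllable 4, nu:) is heavy, so it takes stress.
Stress on syllable 4: ma:.bom.ri:.ˈnu:.ku:.

4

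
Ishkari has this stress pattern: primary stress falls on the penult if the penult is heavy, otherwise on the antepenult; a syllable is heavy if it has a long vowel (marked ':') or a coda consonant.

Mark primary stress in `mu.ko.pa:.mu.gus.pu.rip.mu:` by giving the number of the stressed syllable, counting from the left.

7

Weights: 6 pu L, 7 rip H, 8 mu: H.
The penult (syllable 7, rip) is heavy, so it takes stress.
Primary stress: syllable 7 → mu.ko.pa:.mu.gus.pu.ˈrip.mu:.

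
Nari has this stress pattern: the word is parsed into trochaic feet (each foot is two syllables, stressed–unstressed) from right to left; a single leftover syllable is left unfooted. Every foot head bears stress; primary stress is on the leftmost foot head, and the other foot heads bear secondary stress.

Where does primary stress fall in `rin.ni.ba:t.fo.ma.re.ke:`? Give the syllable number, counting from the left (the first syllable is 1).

2

Parse right to left into trochaic (ˈσσ) feet: rin (ˈni.ba:t) (ˈfo.ma) (ˈre.ke:). Syllable 1 is left unfooted.
Foot heads (stressed positions): 2, 4, 6.
End Rule Leftmost: primary stress on the leftmost head = syllable 2.
Primary stress: syllable 2 → rin.ˈni.ba:t.fo.ma.re.ke:.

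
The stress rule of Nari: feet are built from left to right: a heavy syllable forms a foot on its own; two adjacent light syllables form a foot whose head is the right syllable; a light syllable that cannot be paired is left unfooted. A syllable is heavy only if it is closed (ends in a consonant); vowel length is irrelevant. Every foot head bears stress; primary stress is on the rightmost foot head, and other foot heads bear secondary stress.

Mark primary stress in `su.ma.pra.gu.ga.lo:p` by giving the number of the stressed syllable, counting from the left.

Weights: 1 su L, 2 ma L, 3 pra L, 4 gu L, 5 ga L, 6 lo:p H.
Parse left to right (heavy = foot alone; LL = one foot; stranded L unfooted): (su.ˈma) (pra.ˈgu) ga (ˈlo:p).
Foot heads: 2, 4, 6.
Primary stress on the rightmost head = syllable 6.
Primary stress: syllable 6 → su.ma.pra.gu.ga.ˈlo:p.

6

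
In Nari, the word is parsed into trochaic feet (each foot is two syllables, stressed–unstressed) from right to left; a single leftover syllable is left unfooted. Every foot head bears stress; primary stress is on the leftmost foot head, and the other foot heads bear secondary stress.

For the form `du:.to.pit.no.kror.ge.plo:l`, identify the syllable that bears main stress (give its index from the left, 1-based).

Parse right to left into trochaic (ˈσσ) feet: du: (ˈto.pit) (ˈno.kror) (ˈge.plo:l). Syllable 1 is left unfooted.
Foot heads (stressed positions): 2, 4, 6.
End Rule Leftmost: primary stress on the leftmost head = syllable 2.
Primary stress: syllable 2 → du:.ˈto.pit.no.kror.ge.plo:l.

2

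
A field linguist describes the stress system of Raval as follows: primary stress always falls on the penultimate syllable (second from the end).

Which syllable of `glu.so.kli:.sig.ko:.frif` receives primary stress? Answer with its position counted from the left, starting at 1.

5

The word has 6 syllables; the penultimate syllable (second from the end) is syllable 5 (ko:).
Primary stress: syllable 5 → glu.so.kli:.sig.ˈko:.frif.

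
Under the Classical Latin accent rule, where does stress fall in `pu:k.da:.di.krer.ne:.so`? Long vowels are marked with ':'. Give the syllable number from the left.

Classical Latin: stress the penult if heavy (long vowel or closed), else the antepenult.
Weights: 4 krer H, 5 ne: H, 6 so L.
The penult (syllable 5, ne:) is heavy, so it takes stress.
Stress on syllable 5: pu:k.da:.di.krer.ˈne:.so.

5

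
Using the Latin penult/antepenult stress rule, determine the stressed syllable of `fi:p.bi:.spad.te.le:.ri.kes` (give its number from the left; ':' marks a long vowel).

Classical Latin: stress the penult if heavy (long vowel or closed), else the antepenult.
Weights: 5 le: H, 6 ri L, 7 kes H.
The penult (syllable 6, ri) is light, so stress falls on the antepenult (syllable 5, le:).
Stress on syllable 5: fi:p.bi:.spad.te.ˈle:.ri.kes.

5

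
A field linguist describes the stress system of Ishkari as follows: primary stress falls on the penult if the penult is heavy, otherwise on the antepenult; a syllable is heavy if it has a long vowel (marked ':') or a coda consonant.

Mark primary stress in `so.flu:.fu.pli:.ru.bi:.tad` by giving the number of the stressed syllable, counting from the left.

Weights: 5 ru L, 6 bi: H, 7 tad H.
The penult (syllable 6, bi:) is heavy, so it takes stress.
Primary stress: syllable 6 → so.flu:.fu.pli:.ru.ˈbi:.tad.

6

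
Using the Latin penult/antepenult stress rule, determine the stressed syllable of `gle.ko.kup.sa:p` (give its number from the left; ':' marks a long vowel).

Classical Latin: stress the penult if heavy (long vowel or closed), else the antepenult.
Weights: 2 ko L, 3 kup H, 4 sa:p H.
The penult (syllable 3, kup) is heavy, so it takes stress.
Stress on syllable 3: gle.ko.ˈkup.sa:p.

3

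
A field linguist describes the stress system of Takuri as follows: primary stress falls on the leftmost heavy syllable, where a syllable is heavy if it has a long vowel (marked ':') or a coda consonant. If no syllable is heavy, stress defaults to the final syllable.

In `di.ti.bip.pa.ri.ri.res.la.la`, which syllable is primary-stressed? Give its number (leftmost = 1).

Weights: 1 di L, 2 ti L, 3 bip H, 4 pa L, 5 ri L, 6 ri L, 7 res H, 8 la L, 9 la L.
Heavy syllables in the domain: 3, 7. The leftmost is syllable 3 (bip).
Primary stress: syllable 3 → di.ti.ˈbip.pa.ri.ri.res.la.la.

3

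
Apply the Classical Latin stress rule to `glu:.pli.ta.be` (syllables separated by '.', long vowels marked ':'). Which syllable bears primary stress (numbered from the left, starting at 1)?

2

Classical Latin: stress the penult if heavy (long vowel or closed), else the antepenult.
Weights: 2 pli L, 3 ta L, 4 be L.
The penult (syllable 3, ta) is light, so stress falls on the antepenult (syllable 2, pli).
Stress on syllable 2: glu:.ˈpli.ta.be.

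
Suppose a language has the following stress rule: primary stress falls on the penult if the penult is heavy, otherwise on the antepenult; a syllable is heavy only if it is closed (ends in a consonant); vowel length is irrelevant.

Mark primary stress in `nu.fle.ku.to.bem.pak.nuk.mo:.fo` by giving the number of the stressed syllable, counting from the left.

7

Weights: 7 nuk H, 8 mo: L, 9 fo L.
The penult (syllable 8, mo:) is light, so stress falls on the antepenult (syllable 7, nuk).
Primary stress: syllable 7 → nu.fle.ku.to.bem.pak.ˈnuk.mo:.fo.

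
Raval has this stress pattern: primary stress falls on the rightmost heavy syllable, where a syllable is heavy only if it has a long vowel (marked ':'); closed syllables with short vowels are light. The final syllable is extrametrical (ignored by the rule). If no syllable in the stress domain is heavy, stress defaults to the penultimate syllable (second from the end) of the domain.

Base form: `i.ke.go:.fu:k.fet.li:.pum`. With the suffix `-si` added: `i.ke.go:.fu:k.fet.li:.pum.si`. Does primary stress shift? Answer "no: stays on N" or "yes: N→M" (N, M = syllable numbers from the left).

Base `i.ke.go:.fu:k.fet.li:.pum` (7 syllables):
  The final syllable (7, pum) is extrametrical; the stress domain is syllables 1–6.
  Weights: 1 i L, 2 ke L, 3 go: H, 4 fu:k H, 5 fet L, 6 li: H.
  Heavy syllables in the domain: 3, 4, 6. The rightmost is syllable 6 (li:).
  → primary stress on syllable 6.
Suffixed `i.ke.go:.fu:k.fet.li:.pum.si` (8 syllables):
  The final syllable (8, si) is extrametrical; the stress domain is syllables 1–7.
  Weights: 1 i L, 2 ke L, 3 go: H, 4 fu:k H, 5 fet L, 6 li: H, 7 pum L.
  Heavy syllables in the domain: 3, 4, 6. The rightmost is syllable 6 (li:).
  → primary stress on syllable 6.

no: stays on 6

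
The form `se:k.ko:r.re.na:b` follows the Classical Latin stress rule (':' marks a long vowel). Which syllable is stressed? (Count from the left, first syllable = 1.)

2

Classical Latin: stress the penult if heavy (long vowel or closed), else the antepenult.
Weights: 2 ko:r H, 3 re L, 4 na:b H.
The penult (syllable 3, re) is light, so stress falls on the antepenult (syllable 2, ko:r).
Stress on syllable 2: se:k.ˈko:r.re.na:b.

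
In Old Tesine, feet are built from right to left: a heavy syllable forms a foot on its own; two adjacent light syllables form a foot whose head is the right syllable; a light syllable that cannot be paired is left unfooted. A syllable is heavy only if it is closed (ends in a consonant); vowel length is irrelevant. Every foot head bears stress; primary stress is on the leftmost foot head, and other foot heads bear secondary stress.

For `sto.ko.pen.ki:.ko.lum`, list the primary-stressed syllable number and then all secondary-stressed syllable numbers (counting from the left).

Weights: 1 sto L, 2 ko L, 3 pen H, 4 ki: L, 5 ko L, 6 lum H.
Parse right to left (heavy = foot alone; LL = one foot; stranded L unfooted): (sto.ˈko) (ˈpen) (ki:.ˈko) (ˈlum).
Foot heads: 2, 3, 5, 6.
Primary stress on the leftmost head = syllable 2.
Secondary stress on 3, 5, 6: sto.ˈko.ˌpen.ki:.ˌko.ˌlum.

primary 2, secondary 3, 5, 6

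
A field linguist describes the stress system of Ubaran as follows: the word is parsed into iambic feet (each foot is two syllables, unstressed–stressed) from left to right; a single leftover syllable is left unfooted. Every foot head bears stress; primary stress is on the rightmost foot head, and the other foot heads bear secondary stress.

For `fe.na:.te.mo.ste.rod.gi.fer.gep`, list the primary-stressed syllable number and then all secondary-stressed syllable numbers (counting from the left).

primary 8, secondary 2, 4, 6

Parse left to right into iambic (σˈσ) feet: (fe.ˈna:) (te.ˈmo) (ste.ˈrod) (gi.ˈfer) gep. Syllable 9 is left unfooted.
Foot heads (stressed positions): 2, 4, 6, 8.
End Rule Rightmost: primary stress on the rightmost head = syllable 8.
Secondary stress on 2, 4, 6: fe.ˌna:.te.ˌmo.ste.ˌrod.gi.ˈfer.gep.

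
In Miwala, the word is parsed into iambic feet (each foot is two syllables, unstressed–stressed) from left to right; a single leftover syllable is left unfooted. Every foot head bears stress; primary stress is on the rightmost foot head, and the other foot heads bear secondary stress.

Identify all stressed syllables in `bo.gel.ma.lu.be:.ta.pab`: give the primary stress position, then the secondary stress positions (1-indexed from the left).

primary 6, secondary 2, 4

Parse left to right into iambic (σˈσ) feet: (bo.ˈgel) (ma.ˈlu) (be:.ˈta) pab. Syllable 7 is left unfooted.
Foot heads (stressed positions): 2, 4, 6.
End Rule Rightmost: primary stress on the rightmost head = syllable 6.
Secondary stress on 2, 4: bo.ˌgel.ma.ˌlu.be:.ˈta.pab.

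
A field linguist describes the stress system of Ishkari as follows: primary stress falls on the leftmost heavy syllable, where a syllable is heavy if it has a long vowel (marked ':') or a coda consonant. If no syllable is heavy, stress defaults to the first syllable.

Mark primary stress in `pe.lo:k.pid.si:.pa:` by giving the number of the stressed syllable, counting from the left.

Weights: 1 pe L, 2 lo:k H, 3 pid H, 4 si: H, 5 pa: H.
Heavy syllables in the domain: 2, 3, 4, 5. The leftmost is syllable 2 (lo:k).
Primary stress: syllable 2 → pe.ˈlo:k.pid.si:.pa:.

2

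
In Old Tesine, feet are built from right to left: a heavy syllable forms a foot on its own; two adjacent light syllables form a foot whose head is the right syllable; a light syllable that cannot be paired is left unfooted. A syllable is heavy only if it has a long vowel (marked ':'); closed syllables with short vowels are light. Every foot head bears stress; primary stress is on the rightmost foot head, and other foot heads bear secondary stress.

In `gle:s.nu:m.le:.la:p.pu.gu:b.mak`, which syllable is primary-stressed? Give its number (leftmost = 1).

Weights: 1 gle:s H, 2 nu:m H, 3 le: H, 4 la:p H, 5 pu L, 6 gu:b H, 7 mak L.
Parse right to left (heavy = foot alone; LL = one foot; stranded L unfooted): (ˈgle:s) (ˈnu:m) (ˈle:) (ˈla:p) pu (ˈgu:b) mak.
Foot heads: 1, 2, 3, 4, 6.
Primary stress on the rightmost head = syllable 6.
Primary stress: syllable 6 → gle:s.nu:m.le:.la:p.pu.ˈgu:b.mak.

6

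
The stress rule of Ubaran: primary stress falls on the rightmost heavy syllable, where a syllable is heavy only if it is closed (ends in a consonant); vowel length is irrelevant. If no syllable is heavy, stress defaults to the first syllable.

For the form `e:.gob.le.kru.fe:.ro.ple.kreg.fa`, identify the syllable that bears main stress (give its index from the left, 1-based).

8

Weights: 1 e: L, 2 gob H, 3 le L, 4 kru L, 5 fe: L, 6 ro L, 7 ple L, 8 kreg H, 9 fa L.
Heavy syllables in the domain: 2, 8. The rightmost is syllable 8 (kreg).
Primary stress: syllable 8 → e:.gob.le.kru.fe:.ro.ple.ˈkreg.fa.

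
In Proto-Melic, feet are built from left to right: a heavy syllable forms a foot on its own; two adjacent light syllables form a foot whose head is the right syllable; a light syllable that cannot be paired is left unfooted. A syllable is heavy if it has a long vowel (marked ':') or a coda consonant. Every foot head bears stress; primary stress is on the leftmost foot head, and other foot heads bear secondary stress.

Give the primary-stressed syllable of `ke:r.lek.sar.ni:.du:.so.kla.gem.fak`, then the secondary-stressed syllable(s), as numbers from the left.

primary 1, secondary 2, 3, 4, 5, 7, 8, 9

Weights: 1 ke:r H, 2 lek H, 3 sar H, 4 ni: H, 5 du: H, 6 so L, 7 kla L, 8 gem H, 9 fak H.
Parse left to right (heavy = foot alone; LL = one foot; stranded L unfooted): (ˈke:r) (ˈlek) (ˈsar) (ˈni:) (ˈdu:) (so.ˈkla) (ˈgem) (ˈfak).
Foot heads: 1, 2, 3, 4, 5, 7, 8, 9.
Primary stress on the leftmost head = syllable 1.
Secondary stress on 2, 3, 4, 5, 7, 8, 9: ˈke:r.ˌlek.ˌsar.ˌni:.ˌdu:.so.ˌkla.ˌgem.ˌfak.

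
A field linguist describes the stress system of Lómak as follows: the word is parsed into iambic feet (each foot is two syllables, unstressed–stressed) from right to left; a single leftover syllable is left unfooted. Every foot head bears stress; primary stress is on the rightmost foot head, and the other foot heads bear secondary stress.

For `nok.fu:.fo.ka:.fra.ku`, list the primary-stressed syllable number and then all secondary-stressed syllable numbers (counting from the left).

Parse right to left into iambic (σˈσ) feet: (nok.ˈfu:) (fo.ˈka:) (fra.ˈku).
Foot heads (stressed positions): 2, 4, 6.
End Rule Rightmost: primary stress on the rightmost head = syllable 6.
Secondary stress on 2, 4: nok.ˌfu:.fo.ˌka:.fra.ˈku.

primary 6, secondary 2, 4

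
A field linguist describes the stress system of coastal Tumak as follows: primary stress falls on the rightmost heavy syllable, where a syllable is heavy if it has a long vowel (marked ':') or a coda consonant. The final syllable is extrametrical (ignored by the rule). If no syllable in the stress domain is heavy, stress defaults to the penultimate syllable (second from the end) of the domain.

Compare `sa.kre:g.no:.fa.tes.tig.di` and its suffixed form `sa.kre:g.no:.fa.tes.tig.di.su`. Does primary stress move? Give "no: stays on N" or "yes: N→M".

no: stays on 6

Base `sa.kre:g.no:.fa.tes.tig.di` (7 syllables):
  The final syllable (7, di) is extrametrical; the stress domain is syllables 1–6.
  Weights: 1 sa L, 2 kre:g H, 3 no: H, 4 fa L, 5 tes H, 6 tig H.
  Heavy syllables in the domain: 2, 3, 5, 6. The rightmost is syllable 6 (tig).
  → primary stress on syllable 6.
Suffixed `sa.kre:g.no:.fa.tes.tig.di.su` (8 syllables):
  The final syllable (8, su) is extrametrical; the stress domain is syllables 1–7.
  Weights: 1 sa L, 2 kre:g H, 3 no: H, 4 fa L, 5 tes H, 6 tig H, 7 di L.
  Heavy syllables in the domain: 2, 3, 5, 6. The rightmost is syllable 6 (tig).
  → primary stress on syllable 6.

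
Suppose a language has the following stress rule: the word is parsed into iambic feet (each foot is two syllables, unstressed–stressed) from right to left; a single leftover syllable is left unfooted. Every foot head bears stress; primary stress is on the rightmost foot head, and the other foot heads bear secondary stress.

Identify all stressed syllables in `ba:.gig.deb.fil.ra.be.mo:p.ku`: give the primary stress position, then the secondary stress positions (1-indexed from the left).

primary 8, secondary 2, 4, 6

Parse right to left into iambic (σˈσ) feet: (ba:.ˈgig) (deb.ˈfil) (ra.ˈbe) (mo:p.ˈku).
Foot heads (stressed positions): 2, 4, 6, 8.
End Rule Rightmost: primary stress on the rightmost head = syllable 8.
Secondary stress on 2, 4, 6: ba:.ˌgig.deb.ˌfil.ra.ˌbe.mo:p.ˈku.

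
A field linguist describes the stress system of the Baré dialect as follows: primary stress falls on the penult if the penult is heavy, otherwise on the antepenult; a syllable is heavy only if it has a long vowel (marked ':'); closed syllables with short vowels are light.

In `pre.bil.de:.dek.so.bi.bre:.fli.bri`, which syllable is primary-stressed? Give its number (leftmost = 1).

Weights: 7 bre: H, 8 fli L, 9 bri L.
The penult (syllable 8, fli) is light, so stress falls on the antepenult (syllable 7, bre:).
Primary stress: syllable 7 → pre.bil.de:.dek.so.bi.ˈbre:.fli.bri.

7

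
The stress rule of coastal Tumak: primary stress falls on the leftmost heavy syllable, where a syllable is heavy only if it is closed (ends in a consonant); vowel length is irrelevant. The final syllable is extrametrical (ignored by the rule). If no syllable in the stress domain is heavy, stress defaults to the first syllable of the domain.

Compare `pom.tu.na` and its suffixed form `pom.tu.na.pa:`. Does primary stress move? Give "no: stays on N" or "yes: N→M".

no: stays on 1

Base `pom.tu.na` (3 syllables):
  The final syllable (3, na) is extrametrical; the stress domain is syllables 1–2.
  Weights: 1 pom H, 2 tu L.
  Heavy syllables in the domain: 1. The leftmost is syllable 1 (pom).
  → primary stress on syllable 1.
Suffixed `pom.tu.na.pa:` (4 syllables):
  The final syllable (4, pa:) is extrametrical; the stress domain is syllables 1–3.
  Weights: 1 pom H, 2 tu L, 3 na L.
  Heavy syllables in the domain: 1. The leftmost is syllable 1 (pom).
  → primary stress on syllable 1.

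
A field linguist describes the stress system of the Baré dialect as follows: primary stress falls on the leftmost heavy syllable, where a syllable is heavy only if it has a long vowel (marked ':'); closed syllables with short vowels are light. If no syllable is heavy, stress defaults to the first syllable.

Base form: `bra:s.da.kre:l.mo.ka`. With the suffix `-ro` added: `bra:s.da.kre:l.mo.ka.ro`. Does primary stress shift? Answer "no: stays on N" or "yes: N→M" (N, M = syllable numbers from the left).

Base `bra:s.da.kre:l.mo.ka` (5 syllables):
  Weights: 1 bra:s H, 2 da L, 3 kre:l H, 4 mo L, 5 ka L.
  Heavy syllables in the domain: 1, 3. The leftmost is syllable 1 (bra:s).
  → primary stress on syllable 1.
Suffixed `bra:s.da.kre:l.mo.ka.ro` (6 syllables):
  Weights: 1 bra:s H, 2 da L, 3 kre:l H, 4 mo L, 5 ka L, 6 ro L.
  Heavy syllables in the domain: 1, 3. The leftmost is syllable 1 (bra:s).
  → primary stress on syllable 1.

no: stays on 1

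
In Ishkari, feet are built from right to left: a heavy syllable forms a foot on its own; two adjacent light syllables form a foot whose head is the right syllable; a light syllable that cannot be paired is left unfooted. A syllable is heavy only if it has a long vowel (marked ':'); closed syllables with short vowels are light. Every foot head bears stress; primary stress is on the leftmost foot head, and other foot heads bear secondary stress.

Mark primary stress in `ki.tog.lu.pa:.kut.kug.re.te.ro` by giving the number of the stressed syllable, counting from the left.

Weights: 1 ki L, 2 tog L, 3 lu L, 4 pa: H, 5 kut L, 6 kug L, 7 re L, 8 te L, 9 ro L.
Parse right to left (heavy = foot alone; LL = one foot; stranded L unfooted): ki (tog.ˈlu) (ˈpa:) kut (kug.ˈre) (te.ˈro).
Foot heads: 3, 4, 7, 9.
Primary stress on the leftmost head = syllable 3.
Primary stress: syllable 3 → ki.tog.ˈlu.pa:.kut.kug.re.te.ro.

3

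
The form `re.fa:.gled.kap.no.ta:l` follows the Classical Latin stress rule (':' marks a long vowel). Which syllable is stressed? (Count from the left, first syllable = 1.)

Classical Latin: stress the penult if heavy (long vowel or closed), else the antepenult.
Weights: 4 kap H, 5 no L, 6 ta:l H.
The penult (syllable 5, no) is light, so stress falls on the antepenult (syllable 4, kap).
Stress on syllable 4: re.fa:.gled.ˈkap.no.ta:l.

4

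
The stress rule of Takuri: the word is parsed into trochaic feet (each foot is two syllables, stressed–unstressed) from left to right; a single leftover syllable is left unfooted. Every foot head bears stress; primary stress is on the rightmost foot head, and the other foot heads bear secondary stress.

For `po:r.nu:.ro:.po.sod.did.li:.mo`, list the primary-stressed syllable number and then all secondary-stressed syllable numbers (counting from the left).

Parse left to right into trochaic (ˈσσ) feet: (ˈpo:r.nu:) (ˈro:.po) (ˈsod.did) (ˈli:.mo).
Foot heads (stressed positions): 1, 3, 5, 7.
End Rule Rightmost: primary stress on the rightmost head = syllable 7.
Secondary stress on 1, 3, 5: ˌpo:r.nu:.ˌro:.po.ˌsod.did.ˈli:.mo.

primary 7, secondary 1, 3, 5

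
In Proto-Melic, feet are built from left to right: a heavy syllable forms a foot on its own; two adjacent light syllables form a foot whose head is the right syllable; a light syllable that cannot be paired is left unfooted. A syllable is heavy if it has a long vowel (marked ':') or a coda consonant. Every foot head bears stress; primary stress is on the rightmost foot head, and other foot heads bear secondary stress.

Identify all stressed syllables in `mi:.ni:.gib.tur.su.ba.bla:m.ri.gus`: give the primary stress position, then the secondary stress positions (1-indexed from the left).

primary 9, secondary 1, 2, 3, 4, 6, 7

Weights: 1 mi: H, 2 ni: H, 3 gib H, 4 tur H, 5 su L, 6 ba L, 7 bla:m H, 8 ri L, 9 gus H.
Parse left to right (heavy = foot alone; LL = one foot; stranded L unfooted): (ˈmi:) (ˈni:) (ˈgib) (ˈtur) (su.ˈba) (ˈbla:m) ri (ˈgus).
Foot heads: 1, 2, 3, 4, 6, 7, 9.
Primary stress on the rightmost head = syllable 9.
Secondary stress on 1, 2, 3, 4, 6, 7: ˌmi:.ˌni:.ˌgib.ˌtur.su.ˌba.ˌbla:m.ri.ˈgus.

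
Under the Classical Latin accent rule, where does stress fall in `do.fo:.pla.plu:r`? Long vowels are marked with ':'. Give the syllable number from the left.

Classical Latin: stress the penult if heavy (long vowel or closed), else the antepenult.
Weights: 2 fo: H, 3 pla L, 4 plu:r H.
The penult (syllable 3, pla) is light, so stress falls on the antepenult (syllable 2, fo:).
Stress on syllable 2: do.ˈfo:.pla.plu:r.

2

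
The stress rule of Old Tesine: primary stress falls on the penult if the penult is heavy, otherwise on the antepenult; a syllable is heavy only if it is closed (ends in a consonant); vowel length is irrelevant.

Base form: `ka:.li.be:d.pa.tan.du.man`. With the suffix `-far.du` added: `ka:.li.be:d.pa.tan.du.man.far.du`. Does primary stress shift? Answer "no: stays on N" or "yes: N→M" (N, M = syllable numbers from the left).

Base `ka:.li.be:d.pa.tan.du.man` (7 syllables):
  Weights: 5 tan H, 6 du L, 7 man H.
  The penult (syllable 6, du) is light, so stress falls on the antepenult (syllable 5, tan).
  → primary stress on syllable 5.
Suffixed `ka:.li.be:d.pa.tan.du.man.far.du` (9 syllables):
  Weights: 7 man H, 8 far H, 9 du L.
  The penult (syllable 8, far) is heavy, so it takes stress.
  → primary stress on syllable 8.

yes: 5→8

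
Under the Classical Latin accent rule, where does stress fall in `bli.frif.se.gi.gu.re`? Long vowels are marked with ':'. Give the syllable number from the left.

4

Classical Latin: stress the penult if heavy (long vowel or closed), else the antepenult.
Weights: 4 gi L, 5 gu L, 6 re L.
The penult (syllable 5, gu) is light, so stress falls on the antepenult (syllable 4, gi).
Stress on syllable 4: bli.frif.se.ˈgi.gu.re.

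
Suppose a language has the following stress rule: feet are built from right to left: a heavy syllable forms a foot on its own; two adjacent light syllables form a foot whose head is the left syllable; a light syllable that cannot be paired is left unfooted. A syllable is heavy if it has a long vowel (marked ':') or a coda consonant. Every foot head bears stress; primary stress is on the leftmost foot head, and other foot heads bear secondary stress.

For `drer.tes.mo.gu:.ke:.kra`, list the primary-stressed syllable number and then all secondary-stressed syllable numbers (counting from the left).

primary 1, secondary 2, 4, 5

Weights: 1 drer H, 2 tes H, 3 mo L, 4 gu: H, 5 ke: H, 6 kra L.
Parse right to left (heavy = foot alone; LL = one foot; stranded L unfooted): (ˈdrer) (ˈtes) mo (ˈgu:) (ˈke:) kra.
Foot heads: 1, 2, 4, 5.
Primary stress on the leftmost head = syllable 1.
Secondary stress on 2, 4, 5: ˈdrer.ˌtes.mo.ˌgu:.ˌke:.kra.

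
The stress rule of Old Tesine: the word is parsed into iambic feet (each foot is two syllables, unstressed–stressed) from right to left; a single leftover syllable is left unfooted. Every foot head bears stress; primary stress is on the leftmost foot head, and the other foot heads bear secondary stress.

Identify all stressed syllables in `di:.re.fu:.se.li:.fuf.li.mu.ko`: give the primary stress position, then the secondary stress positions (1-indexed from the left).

primary 3, secondary 5, 7, 9

Parse right to left into iambic (σˈσ) feet: di: (re.ˈfu:) (se.ˈli:) (fuf.ˈli) (mu.ˈko). Syllable 1 is left unfooted.
Foot heads (stressed positions): 3, 5, 7, 9.
End Rule Leftmost: primary stress on the leftmost head = syllable 3.
Secondary stress on 5, 7, 9: di:.re.ˈfu:.se.ˌli:.fuf.ˌli.mu.ˌko.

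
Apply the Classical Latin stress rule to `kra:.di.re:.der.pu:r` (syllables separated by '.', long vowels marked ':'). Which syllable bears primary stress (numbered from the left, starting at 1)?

Classical Latin: stress the penult if heavy (long vowel or closed), else the antepenult.
Weights: 3 re: H, 4 der H, 5 pu:r H.
The penult (syllable 4, der) is heavy, so it takes stress.
Stress on syllable 4: kra:.di.re:.ˈder.pu:r.

4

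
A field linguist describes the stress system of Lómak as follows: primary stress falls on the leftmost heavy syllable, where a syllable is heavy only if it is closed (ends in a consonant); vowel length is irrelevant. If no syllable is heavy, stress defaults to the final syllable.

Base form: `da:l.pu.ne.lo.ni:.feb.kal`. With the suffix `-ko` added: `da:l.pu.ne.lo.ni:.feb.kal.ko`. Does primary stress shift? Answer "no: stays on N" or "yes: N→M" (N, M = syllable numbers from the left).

Base `da:l.pu.ne.lo.ni:.feb.kal` (7 syllables):
  Weights: 1 da:l H, 2 pu L, 3 ne L, 4 lo L, 5 ni: L, 6 feb H, 7 kal H.
  Heavy syllables in the domain: 1, 6, 7. The leftmost is syllable 1 (da:l).
  → primary stress on syllable 1.
Suffixed `da:l.pu.ne.lo.ni:.feb.kal.ko` (8 syllables):
  Weights: 1 da:l H, 2 pu L, 3 ne L, 4 lo L, 5 ni: L, 6 feb H, 7 kal H, 8 ko L.
  Heavy syllables in the domain: 1, 6, 7. The leftmost is syllable 1 (da:l).
  → primary stress on syllable 1.

no: stays on 1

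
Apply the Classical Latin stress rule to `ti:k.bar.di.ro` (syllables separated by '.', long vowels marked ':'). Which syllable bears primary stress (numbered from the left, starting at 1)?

Classical Latin: stress the penult if heavy (long vowel or closed), else the antepenult.
Weights: 2 bar H, 3 di L, 4 ro L.
The penult (syllable 3, di) is light, so stress falls on the antepenult (syllable 2, bar).
Stress on syllable 2: ti:k.ˈbar.di.ro.

2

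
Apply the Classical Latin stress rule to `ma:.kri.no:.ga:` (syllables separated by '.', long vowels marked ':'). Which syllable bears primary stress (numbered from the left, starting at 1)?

3

Classical Latin: stress the penult if heavy (long vowel or closed), else the antepenult.
Weights: 2 kri L, 3 no: H, 4 ga: H.
The penult (syllable 3, no:) is heavy, so it takes stress.
Stress on syllable 3: ma:.kri.ˈno:.ga:.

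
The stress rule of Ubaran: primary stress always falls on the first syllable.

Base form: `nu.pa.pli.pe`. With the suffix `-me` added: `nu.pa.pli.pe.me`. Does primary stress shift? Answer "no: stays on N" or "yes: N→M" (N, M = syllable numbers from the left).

Base `nu.pa.pli.pe` (4 syllables):
  The word has 4 syllables; the first syllable is syllable 1 (nu).
  → primary stress on syllable 1.
Suffixed `nu.pa.pli.pe.me` (5 syllables):
  The word has 5 syllables; the first syllable is syllable 1 (nu).
  → primary stress on syllable 1.

no: stays on 1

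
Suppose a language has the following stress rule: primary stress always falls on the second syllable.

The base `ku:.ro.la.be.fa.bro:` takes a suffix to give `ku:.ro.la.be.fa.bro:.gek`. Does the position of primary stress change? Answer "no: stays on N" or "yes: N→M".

Base `ku:.ro.la.be.fa.bro:` (6 syllables):
  The word has 6 syllables; the second syllable is syllable 2 (ro).
  → primary stress on syllable 2.
Suffixed `ku:.ro.la.be.fa.bro:.gek` (7 syllables):
  The word has 7 syllables; the second syllable is syllable 2 (ro).
  → primary stress on syllable 2.

no: stays on 2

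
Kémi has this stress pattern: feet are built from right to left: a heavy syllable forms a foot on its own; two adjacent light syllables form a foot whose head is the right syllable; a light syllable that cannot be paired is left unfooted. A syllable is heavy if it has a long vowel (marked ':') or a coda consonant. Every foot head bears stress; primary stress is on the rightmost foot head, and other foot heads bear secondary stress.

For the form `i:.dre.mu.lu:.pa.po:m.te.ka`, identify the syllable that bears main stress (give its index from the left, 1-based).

8

Weights: 1 i: H, 2 dre L, 3 mu L, 4 lu: H, 5 pa L, 6 po:m H, 7 te L, 8 ka L.
Parse right to left (heavy = foot alone; LL = one foot; stranded L unfooted): (ˈi:) (dre.ˈmu) (ˈlu:) pa (ˈpo:m) (te.ˈka).
Foot heads: 1, 3, 4, 6, 8.
Primary stress on the rightmost head = syllable 8.
Primary stress: syllable 8 → i:.dre.mu.lu:.pa.po:m.te.ˈka.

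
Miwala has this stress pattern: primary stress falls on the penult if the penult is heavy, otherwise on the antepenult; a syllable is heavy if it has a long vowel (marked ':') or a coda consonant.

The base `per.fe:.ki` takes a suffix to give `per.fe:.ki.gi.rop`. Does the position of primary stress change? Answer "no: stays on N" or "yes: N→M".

Base `per.fe:.ki` (3 syllables):
  Weights: 1 per H, 2 fe: H, 3 ki L.
  The penult (syllable 2, fe:) is heavy, so it takes stress.
  → primary stress on syllable 2.
Suffixed `per.fe:.ki.gi.rop` (5 syllables):
  Weights: 3 ki L, 4 gi L, 5 rop H.
  The penult (syllable 4, gi) is light, so stress falls on the antepenult (syllable 3, ki).
  → primary stress on syllable 3.

yes: 2→3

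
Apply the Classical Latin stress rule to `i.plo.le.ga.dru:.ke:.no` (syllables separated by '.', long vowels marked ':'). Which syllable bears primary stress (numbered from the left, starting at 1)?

Classical Latin: stress the penult if heavy (long vowel or closed), else the antepenult.
Weights: 5 dru: H, 6 ke: H, 7 no L.
The penult (syllable 6, ke:) is heavy, so it takes stress.
Stress on syllable 6: i.plo.le.ga.dru:.ˈke:.no.

6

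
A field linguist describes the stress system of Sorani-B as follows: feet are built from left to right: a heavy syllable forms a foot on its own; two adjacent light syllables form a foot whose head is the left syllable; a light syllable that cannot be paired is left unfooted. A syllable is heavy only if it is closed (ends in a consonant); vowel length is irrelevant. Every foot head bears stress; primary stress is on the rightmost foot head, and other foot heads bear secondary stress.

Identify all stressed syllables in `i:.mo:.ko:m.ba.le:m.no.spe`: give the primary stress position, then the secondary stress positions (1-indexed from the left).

Weights: 1 i: L, 2 mo: L, 3 ko:m H, 4 ba L, 5 le:m H, 6 no L, 7 spe L.
Parse left to right (heavy = foot alone; LL = one foot; stranded L unfooted): (ˈi:.mo:) (ˈko:m) ba (ˈle:m) (ˈno.spe).
Foot heads: 1, 3, 5, 6.
Primary stress on the rightmost head = syllable 6.
Secondary stress on 1, 3, 5: ˌi:.mo:.ˌko:m.ba.ˌle:m.ˈno.spe.

primary 6, secondary 1, 3, 5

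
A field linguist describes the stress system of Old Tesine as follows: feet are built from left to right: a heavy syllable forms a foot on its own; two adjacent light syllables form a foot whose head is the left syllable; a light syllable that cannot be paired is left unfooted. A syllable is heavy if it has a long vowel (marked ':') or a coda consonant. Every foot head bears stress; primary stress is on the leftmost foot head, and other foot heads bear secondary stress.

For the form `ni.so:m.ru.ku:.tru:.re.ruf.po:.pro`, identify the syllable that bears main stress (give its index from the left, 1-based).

2

Weights: 1 ni L, 2 so:m H, 3 ru L, 4 ku: H, 5 tru: H, 6 re L, 7 ruf H, 8 po: H, 9 pro L.
Parse left to right (heavy = foot alone; LL = one foot; stranded L unfooted): ni (ˈso:m) ru (ˈku:) (ˈtru:) re (ˈruf) (ˈpo:) pro.
Foot heads: 2, 4, 5, 7, 8.
Primary stress on the leftmost head = syllable 2.
Primary stress: syllable 2 → ni.ˈso:m.ru.ku:.tru:.re.ruf.po:.pro.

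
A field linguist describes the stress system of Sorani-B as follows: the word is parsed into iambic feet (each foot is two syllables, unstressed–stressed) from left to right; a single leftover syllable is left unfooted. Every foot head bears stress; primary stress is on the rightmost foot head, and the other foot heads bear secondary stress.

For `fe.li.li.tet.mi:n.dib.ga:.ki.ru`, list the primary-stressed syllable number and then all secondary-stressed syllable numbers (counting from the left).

Parse left to right into iambic (σˈσ) feet: (fe.ˈli) (li.ˈtet) (mi:n.ˈdib) (ga:.ˈki) ru. Syllable 9 is left unfooted.
Foot heads (stressed positions): 2, 4, 6, 8.
End Rule Rightmost: primary stress on the rightmost head = syllable 8.
Secondary stress on 2, 4, 6: fe.ˌli.li.ˌtet.mi:n.ˌdib.ga:.ˈki.ru.

primary 8, secondary 2, 4, 6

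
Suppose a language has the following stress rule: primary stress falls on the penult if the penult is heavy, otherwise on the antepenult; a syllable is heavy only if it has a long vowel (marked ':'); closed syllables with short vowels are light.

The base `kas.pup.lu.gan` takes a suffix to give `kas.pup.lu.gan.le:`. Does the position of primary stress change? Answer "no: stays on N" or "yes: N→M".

yes: 2→3

Base `kas.pup.lu.gan` (4 syllables):
  Weights: 2 pup L, 3 lu L, 4 gan L.
  The penult (syllable 3, lu) is light, so stress falls on the antepenult (syllable 2, pup).
  → primary stress on syllable 2.
Suffixed `kas.pup.lu.gan.le:` (5 syllables):
  Weights: 3 lu L, 4 gan L, 5 le: H.
  The penult (syllable 4, gan) is light, so stress falls on the antepenult (syllable 3, lu).
  → primary stress on syllable 3.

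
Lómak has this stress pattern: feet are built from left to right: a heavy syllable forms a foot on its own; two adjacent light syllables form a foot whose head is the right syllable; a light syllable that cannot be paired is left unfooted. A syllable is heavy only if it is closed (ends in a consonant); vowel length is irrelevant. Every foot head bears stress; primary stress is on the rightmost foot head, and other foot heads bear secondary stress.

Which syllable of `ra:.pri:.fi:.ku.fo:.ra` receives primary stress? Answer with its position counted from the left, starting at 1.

Weights: 1 ra: L, 2 pri: L, 3 fi: L, 4 ku L, 5 fo: L, 6 ra L.
Parse left to right (heavy = foot alone; LL = one foot; stranded L unfooted): (ra:.ˈpri:) (fi:.ˈku) (fo:.ˈra).
Foot heads: 2, 4, 6.
Primary stress on the rightmost head = syllable 6.
Primary stress: syllable 6 → ra:.pri:.fi:.ku.fo:.ˈra.

6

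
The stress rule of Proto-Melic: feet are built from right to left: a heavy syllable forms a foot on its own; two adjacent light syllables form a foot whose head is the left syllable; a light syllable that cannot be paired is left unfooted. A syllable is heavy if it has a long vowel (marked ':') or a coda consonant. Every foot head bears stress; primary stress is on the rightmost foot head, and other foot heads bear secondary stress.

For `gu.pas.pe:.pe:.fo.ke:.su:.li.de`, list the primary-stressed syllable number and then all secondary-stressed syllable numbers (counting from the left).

Weights: 1 gu L, 2 pas H, 3 pe: H, 4 pe: H, 5 fo L, 6 ke: H, 7 su: H, 8 li L, 9 de L.
Parse right to left (heavy = foot alone; LL = one foot; stranded L unfooted): gu (ˈpas) (ˈpe:) (ˈpe:) fo (ˈke:) (ˈsu:) (ˈli.de).
Foot heads: 2, 3, 4, 6, 7, 8.
Primary stress on the rightmost head = syllable 8.
Secondary stress on 2, 3, 4, 6, 7: gu.ˌpas.ˌpe:.ˌpe:.fo.ˌke:.ˌsu:.ˈli.de.

primary 8, secondary 2, 3, 4, 6, 7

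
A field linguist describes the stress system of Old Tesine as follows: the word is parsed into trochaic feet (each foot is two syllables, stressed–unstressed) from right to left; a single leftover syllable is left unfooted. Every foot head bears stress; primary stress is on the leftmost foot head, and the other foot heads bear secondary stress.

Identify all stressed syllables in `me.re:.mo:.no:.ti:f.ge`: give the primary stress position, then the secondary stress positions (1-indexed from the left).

primary 1, secondary 3, 5

Parse right to left into trochaic (ˈσσ) feet: (ˈme.re:) (ˈmo:.no:) (ˈti:f.ge).
Foot heads (stressed positions): 1, 3, 5.
End Rule Leftmost: primary stress on the leftmost head = syllable 1.
Secondary stress on 3, 5: ˈme.re:.ˌmo:.no:.ˌti:f.ge.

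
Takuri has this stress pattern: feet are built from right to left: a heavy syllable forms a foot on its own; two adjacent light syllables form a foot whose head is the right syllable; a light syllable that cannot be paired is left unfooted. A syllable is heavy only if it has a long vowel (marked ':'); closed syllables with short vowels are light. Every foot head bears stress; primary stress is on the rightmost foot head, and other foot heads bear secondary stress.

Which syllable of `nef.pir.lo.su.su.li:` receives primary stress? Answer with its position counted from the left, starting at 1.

Weights: 1 nef L, 2 pir L, 3 lo L, 4 su L, 5 su L, 6 li: H.
Parse right to left (heavy = foot alone; LL = one foot; stranded L unfooted): nef (pir.ˈlo) (su.ˈsu) (ˈli:).
Foot heads: 3, 5, 6.
Primary stress on the rightmost head = syllable 6.
Primary stress: syllable 6 → nef.pir.lo.su.su.ˈli:.

6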